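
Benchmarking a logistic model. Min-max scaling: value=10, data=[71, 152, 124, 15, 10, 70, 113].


min=10, max=152
(10-10)/(152-10) = 0/142 = 0.0

0.0


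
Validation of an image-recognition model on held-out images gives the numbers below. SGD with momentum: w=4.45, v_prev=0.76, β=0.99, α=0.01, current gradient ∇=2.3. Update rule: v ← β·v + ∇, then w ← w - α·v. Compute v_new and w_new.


v_new = 0.99·0.76 + 2.3 = 0.7524 + 2.3 = 3.0524
w_new = 4.45 - 0.01·3.0524 = 4.45 - 0.030524 = 4.419476

v_new=3.0524, w_new=4.419476


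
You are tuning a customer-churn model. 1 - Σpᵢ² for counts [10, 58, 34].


Probabilities: [10/102, 58/102, 34/102] ≈ [0.098, 0.5686, 0.3333]
Σpᵢ² = (100 + 3364 + 1156)/102² = 4620/10404
Gini = 1 - Σpᵢ² = 1 - 4620/10404 = 0.5559

0.5559


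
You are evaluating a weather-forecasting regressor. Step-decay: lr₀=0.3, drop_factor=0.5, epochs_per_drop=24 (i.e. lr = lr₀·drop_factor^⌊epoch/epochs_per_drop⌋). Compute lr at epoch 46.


n_drops = ⌊46/24⌋ = 1
lr = 0.3·0.5^1 = 0.3·0.5 = 0.15

0.15


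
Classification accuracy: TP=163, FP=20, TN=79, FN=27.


Accuracy = (TP+TN)/(TP+TN+FP+FN)
= (163+79)/(289)
= 242/289 = 83.74%

83.74%


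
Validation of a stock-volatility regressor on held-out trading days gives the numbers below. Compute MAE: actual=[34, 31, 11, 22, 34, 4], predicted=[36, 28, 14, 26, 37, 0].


Absolute errors: |34-36|=2, |31-28|=3, |11-14|=3, |22-26|=4, |34-37|=3, |4-0|=4
Sum = 19
MAE = 19/6 = 19/6

19/6


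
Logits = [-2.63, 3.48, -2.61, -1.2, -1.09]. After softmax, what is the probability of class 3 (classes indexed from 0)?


Exponentials: e^-2.63=0.0721, e^3.48=32.4597, e^-2.61=0.0735, e^-1.2=0.3012, e^-1.09=0.3362
Sum = 33.2427
Softmax = [0.0022, 0.9764, 0.0022, 0.0091, 0.0101]
p[3] = 0.3012/33.2427 = 0.0091

0.0091


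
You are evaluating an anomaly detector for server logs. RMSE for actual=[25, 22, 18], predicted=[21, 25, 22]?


MSE = 41/3 = 13.6667
RMSE = √(41/3) = 3.6968

3.6968


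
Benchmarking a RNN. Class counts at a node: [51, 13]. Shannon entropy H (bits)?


Probabilities: [51/64, 13/64] ≈ [0.7969, 0.2031]
H = -((51/64)·log₂(51/64) + (13/64)·log₂(13/64))
  = 0.7281 bits

0.7281 bits


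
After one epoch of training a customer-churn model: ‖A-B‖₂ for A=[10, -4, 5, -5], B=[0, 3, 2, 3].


d = √((10-0)² + (-4-3)² + (5-2)² + (-5-3)²)
  = √(100 + 49 + 9 + 64)
  = √222 = 14.8997

14.8997


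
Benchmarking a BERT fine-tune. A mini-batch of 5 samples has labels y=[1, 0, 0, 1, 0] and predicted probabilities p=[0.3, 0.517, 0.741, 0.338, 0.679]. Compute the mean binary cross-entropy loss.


L[0] = -ln(0.3) = 1.204
L[1] = -ln(1-0.517) = -ln(0.483) = 0.7277
L[2] = -ln(1-0.741) = -ln(0.259) = 1.3509
L[3] = -ln(0.338) = 1.0847
L[4] = -ln(1-0.679) = -ln(0.321) = 1.1363
mean = (1.204 + 0.7277 + 1.3509 + 1.0847 + 1.1363)/5 = 1.1007

1.1007


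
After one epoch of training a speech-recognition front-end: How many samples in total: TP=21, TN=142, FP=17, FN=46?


Total = TP + TN + FP + FN
= 21 + 142 + 17 + 46
= 226
(Predicted positive: 38, predicted negative: 188)

226


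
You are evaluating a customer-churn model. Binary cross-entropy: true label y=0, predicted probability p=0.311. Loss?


BCE = -[y·ln(p) + (1-y)·ln(1-p)]
= -0 - 1·ln(1-0.311)
= -ln(0.689) = 0.3725

0.3725


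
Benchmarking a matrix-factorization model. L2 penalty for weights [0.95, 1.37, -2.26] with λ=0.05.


‖w‖₂² = (0.95)² + (1.37)² + (-2.26)²
     = 0.9025 + 1.8769 + 5.1076
     = 7.887
λ·‖w‖₂² = 0.05·7.887 = 0.39435

0.39435


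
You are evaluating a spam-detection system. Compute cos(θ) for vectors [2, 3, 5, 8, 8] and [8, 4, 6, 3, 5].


A·B = 2·8 + 3·4 + 5·6 + 8·3 + 8·5 = 122
‖A‖ = √166 = 12.8841, ‖B‖ = √150 = 12.2474
cos = 122/(√166·√150) = 122/√24900 = 0.7731

0.7731


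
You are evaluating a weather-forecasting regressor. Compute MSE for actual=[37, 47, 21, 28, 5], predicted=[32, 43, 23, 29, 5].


Squared errors: (37-32)²=25, (47-43)²=16, (21-23)²=4, (28-29)²=1, (5-5)²=0
Sum = 46
MSE = 46/5 = 46/5

46/5


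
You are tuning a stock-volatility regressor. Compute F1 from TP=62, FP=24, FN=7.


Precision = 62/86 = 0.7209
Recall = 62/69 = 0.8986
F1 = 2·P·R/(P+R) = 2·TP/(2·TP+FP+FN) = 124/(124+24+7) = 124/155 = 0.8

0.8


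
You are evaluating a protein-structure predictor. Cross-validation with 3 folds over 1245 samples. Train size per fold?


Fold size = 1245/3 = 415
Training per fold = 1245 - 415 = 830

830


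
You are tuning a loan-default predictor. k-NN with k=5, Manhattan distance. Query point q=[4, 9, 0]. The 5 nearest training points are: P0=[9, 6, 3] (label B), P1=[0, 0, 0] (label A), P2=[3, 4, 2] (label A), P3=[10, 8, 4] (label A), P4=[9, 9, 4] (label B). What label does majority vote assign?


d(q,P0) = 11  (label B)
d(q,P1) = 13  (label A)
d(q,P2) = 8  (label A)
d(q,P3) = 11  (label A)
d(q,P4) = 9  (label B)
Votes: A=3, B=2
Majority → A

A


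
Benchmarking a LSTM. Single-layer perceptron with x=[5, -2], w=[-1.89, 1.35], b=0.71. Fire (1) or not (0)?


z = (5)·(-1.89) + (-2)·(1.35) + 0.71
  = -11.44
step(z) = 0 (z<0)

0


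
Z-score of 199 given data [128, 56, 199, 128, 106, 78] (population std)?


μ = 115.8333, σ = 45.3153
z = (199 - 115.8333)/45.3153 = 1.8353

1.8353


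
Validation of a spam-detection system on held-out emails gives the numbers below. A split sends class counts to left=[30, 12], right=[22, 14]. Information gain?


Parent = [52, 26], H_parent = 0.9183
H_left = 0.8631 (n=42), H_right = 0.9641 (n=36)
H_children = (42/78)·0.8631 + (36/78)·0.9641 = 0.9097
IG = 0.9183 - 0.9097 = 0.0086

0.0086


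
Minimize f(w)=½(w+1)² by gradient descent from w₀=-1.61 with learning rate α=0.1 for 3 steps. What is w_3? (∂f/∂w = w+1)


step 1: grad = -1.61+1 = -0.61; w = -1.61 - 0.1·(-0.61) = -1.549
step 2: grad = -1.549+1 = -0.549; w = -1.549 - 0.1·(-0.549) = -1.4941
step 3: grad = -1.4941+1 = -0.4941; w = -1.4941 - 0.1·(-0.4941) = -1.44469

-1.44469


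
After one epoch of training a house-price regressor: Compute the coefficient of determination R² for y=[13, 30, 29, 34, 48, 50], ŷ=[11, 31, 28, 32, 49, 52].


ȳ = 34
SS_res = Σ(y-ŷ)² = 15
SS_tot = Σ(y-ȳ)² = 934
R² = 1 - SS_res/SS_tot = 1 - 0.0161 = 0.9839

0.9839


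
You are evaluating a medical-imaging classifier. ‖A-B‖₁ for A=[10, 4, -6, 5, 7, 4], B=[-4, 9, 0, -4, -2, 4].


d = |10+ 4| + |4-9| + |-6-0| + |5+ 4| + |7+ 2| + |4-4|
  = 14 + 5 + 6 + 9 + 9 + 0
  = 43

43


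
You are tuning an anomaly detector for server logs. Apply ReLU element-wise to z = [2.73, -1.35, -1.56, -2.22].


ReLU(2.73) = max(0, 2.73) = 2.73
ReLU(-1.35) = max(0, -1.35) = 0.0
ReLU(-1.56) = max(0, -1.56) = 0.0
ReLU(-2.22) = max(0, -2.22) = 0.0
result = [2.73, 0.0, 0.0, 0.0]

[2.73, 0.0, 0.0, 0.0]


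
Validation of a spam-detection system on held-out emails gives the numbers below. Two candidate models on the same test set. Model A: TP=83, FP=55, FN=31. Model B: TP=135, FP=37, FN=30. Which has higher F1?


Model A: P=83/138=0.6014, R=83/114=0.7281, F1=2PR/(P+R)=2TP/(2TP+FP+FN)=166/252=0.6587
Model B: P=135/172=0.7849, R=135/165=0.8182, F1=2PR/(P+R)=2TP/(2TP+FP+FN)=270/337=0.8012
0.6587 < 0.8012 → Model B

Model B


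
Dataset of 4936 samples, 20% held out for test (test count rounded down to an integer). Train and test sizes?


Test = ⌊4936·20/100⌋ = 987
Train = 4936 - 987 = 3949

Train: 3949, Test: 987


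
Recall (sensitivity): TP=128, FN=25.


Recall = TP/(TP+FN)
= 128/(128+25)
= 128/153 = 83.66%

83.66%


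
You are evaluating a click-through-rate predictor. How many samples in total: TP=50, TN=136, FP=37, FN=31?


Total = TP + TN + FP + FN
= 50 + 136 + 37 + 31
= 254
(Predicted positive: 87, predicted negative: 167)

254


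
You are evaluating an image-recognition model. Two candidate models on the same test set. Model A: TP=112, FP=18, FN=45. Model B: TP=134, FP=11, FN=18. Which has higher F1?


Model A: P=112/130=0.8615, R=112/157=0.7134, F1=2PR/(P+R)=2TP/(2TP+FP+FN)=224/287=0.7805
Model B: P=134/145=0.9241, R=134/152=0.8816, F1=2PR/(P+R)=2TP/(2TP+FP+FN)=268/297=0.9024
0.7805 < 0.9024 → Model B

Model B


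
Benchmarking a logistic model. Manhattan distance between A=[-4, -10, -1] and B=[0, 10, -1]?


d = |-4-0| + |-10-10| + |-1+ 1|
  = 4 + 20 + 0
  = 24

24


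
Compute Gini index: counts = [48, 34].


Probabilities: [48/82, 34/82] ≈ [0.5854, 0.4146]
Σpᵢ² = (2304 + 1156)/82² = 3460/6724
Gini = 1 - Σpᵢ² = 1 - 3460/6724 = 0.4854

0.4854


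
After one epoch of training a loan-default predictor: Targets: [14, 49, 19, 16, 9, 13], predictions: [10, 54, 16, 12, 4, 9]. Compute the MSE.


Squared errors: (14-10)²=16, (49-54)²=25, (19-16)²=9, (16-12)²=16, (9-4)²=25, (13-9)²=16
Sum = 107
MSE = 107/6 = 107/6

107/6


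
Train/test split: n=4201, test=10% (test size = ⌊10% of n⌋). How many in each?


Test = ⌊4201·10/100⌋ = 420
Train = 4201 - 420 = 3781

Train: 3781, Test: 420


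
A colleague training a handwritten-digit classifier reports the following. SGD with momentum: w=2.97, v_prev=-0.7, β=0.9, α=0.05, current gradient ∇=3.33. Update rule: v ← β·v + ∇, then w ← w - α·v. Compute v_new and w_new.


v_new = 0.9·-0.7 + 3.33 = -0.63 + 3.33 = 2.7
w_new = 2.97 - 0.05·2.7 = 2.97 - 0.135 = 2.835

v_new=2.7, w_new=2.835


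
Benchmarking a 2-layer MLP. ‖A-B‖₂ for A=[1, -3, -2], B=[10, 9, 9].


d = √((1-10)² + (-3-9)² + (-2-9)²)
  = √(81 + 144 + 121)
  = √346 = 18.6011

18.6011


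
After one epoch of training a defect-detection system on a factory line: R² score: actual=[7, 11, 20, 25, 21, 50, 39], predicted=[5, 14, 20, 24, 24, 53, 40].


ȳ = 24.7143
SS_res = Σ(y-ŷ)² = 33
SS_tot = Σ(y-ȳ)² = 1381.43
R² = 1 - SS_res/SS_tot = 1 - 0.0239 = 0.9761

0.9761


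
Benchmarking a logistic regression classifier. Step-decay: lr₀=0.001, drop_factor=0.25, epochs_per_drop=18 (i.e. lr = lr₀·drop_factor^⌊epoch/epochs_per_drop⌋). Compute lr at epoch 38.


n_drops = ⌊38/18⌋ = 2
lr = 0.001·0.25^2 = 0.001·0.0625 = 0.0000625

0.0000625


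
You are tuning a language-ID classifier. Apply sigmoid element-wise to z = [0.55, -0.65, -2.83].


σ(0.55) = 1/(1+e^-0.55) = 0.6341
σ(-0.65) = 1/(1+e^0.65) = 0.343
σ(-2.83) = 1/(1+e^2.83) = 0.0557
result = [0.6341, 0.343, 0.0557]

[0.6341, 0.343, 0.0557]


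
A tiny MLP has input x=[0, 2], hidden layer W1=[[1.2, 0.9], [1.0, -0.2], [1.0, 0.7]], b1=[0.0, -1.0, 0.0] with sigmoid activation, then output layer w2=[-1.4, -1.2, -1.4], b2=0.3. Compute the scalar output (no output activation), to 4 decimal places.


z1[0] = (1.2)·(0) + (0.9)·(2) + 0.0 = 1.8
z1[1] = (1.0)·(0) + (-0.2)·(2) - 1.0 = -1.4
z1[2] = (1.0)·(0) + (0.7)·(2) + 0.0 = 1.4
h = sigmoid(z1) = [0.8581, 0.1978, 0.8022]
output = (-1.4)·(0.8581) + (-1.2)·(0.1978) + (-1.4)·(0.8022) + 0.3 = -2.2618

-2.2618


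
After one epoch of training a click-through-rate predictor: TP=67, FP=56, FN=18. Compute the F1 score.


Precision = 67/123 = 0.5447
Recall = 67/85 = 0.7882
F1 = 2·P·R/(P+R) = 2·TP/(2·TP+FP+FN) = 134/(134+56+18) = 134/208 = 0.6442

0.6442


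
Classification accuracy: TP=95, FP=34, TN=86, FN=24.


Accuracy = (TP+TN)/(TP+TN+FP+FN)
= (95+86)/(239)
= 181/239 = 75.73%

75.73%


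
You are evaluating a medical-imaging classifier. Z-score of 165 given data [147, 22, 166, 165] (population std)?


μ = 125, σ = 59.9458
z = (165 - 125)/59.9458 = 0.6673

0.6673


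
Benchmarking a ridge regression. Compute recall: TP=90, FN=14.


Recall = TP/(TP+FN)
= 90/(90+14)
= 90/104 = 86.54%

86.54%


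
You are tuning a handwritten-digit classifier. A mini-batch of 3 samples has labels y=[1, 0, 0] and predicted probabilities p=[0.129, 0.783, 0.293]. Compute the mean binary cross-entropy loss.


L[0] = -ln(0.129) = 2.0479
L[1] = -ln(1-0.783) = -ln(0.217) = 1.5279
L[2] = -ln(1-0.293) = -ln(0.707) = 0.3467
mean = (2.0479 + 1.5279 + 0.3467)/3 = 1.3075

1.3075


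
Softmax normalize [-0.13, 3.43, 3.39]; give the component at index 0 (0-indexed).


Exponentials: e^-0.13=0.8781, e^3.43=30.8766, e^3.39=29.666
Sum = 61.4207
Softmax = [0.0143, 0.5027, 0.483]
p[0] = 0.8781/61.4207 = 0.0143

0.0143


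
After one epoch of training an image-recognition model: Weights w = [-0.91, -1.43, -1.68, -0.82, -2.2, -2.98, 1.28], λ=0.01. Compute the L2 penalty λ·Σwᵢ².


‖w‖₂² = (-0.91)² + (-1.43)² + (-1.68)² + (-0.82)² + (-2.2)² + (-2.98)² + (1.28)²
     = 0.8281 + 2.0449 + 2.8224 + 0.6724 + 4.84 + 8.8804 + 1.6384
     = 21.7266
λ·‖w‖₂² = 0.01·21.7266 = 0.217266

0.217266


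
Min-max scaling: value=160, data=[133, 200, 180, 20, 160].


min=20, max=200
(160-20)/(200-20) = 140/180 = 0.7778

0.7778


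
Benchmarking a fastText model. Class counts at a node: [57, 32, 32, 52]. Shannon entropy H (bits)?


Probabilities: [57/173, 32/173, 32/173, 52/173] ≈ [0.3295, 0.185, 0.185, 0.3006]
H = -((57/173)·log₂(57/173) + (32/173)·log₂(32/173) + (32/173)·log₂(32/173) + (52/173)·log₂(52/173))
  = 1.9497 bits

1.9497 bits


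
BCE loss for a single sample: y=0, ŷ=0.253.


BCE = -[y·ln(p) + (1-y)·ln(1-p)]
= -0 - 1·ln(1-0.253)
= -ln(0.747) = 0.2917

0.2917


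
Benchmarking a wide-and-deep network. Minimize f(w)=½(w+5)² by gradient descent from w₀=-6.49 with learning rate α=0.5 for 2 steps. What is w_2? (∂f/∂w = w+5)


step 1: grad = -6.49+5 = -1.49; w = -6.49 - 0.5·(-1.49) = -5.745
step 2: grad = -5.745+5 = -0.745; w = -5.745 - 0.5·(-0.745) = -5.3725

-5.3725


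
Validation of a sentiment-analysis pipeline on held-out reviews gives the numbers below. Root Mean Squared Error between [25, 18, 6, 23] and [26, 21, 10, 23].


MSE = 26/4 = 6.5
RMSE = √(26/4) = 2.5495

2.5495


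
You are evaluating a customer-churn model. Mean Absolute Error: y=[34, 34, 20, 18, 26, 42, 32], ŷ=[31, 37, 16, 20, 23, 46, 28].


Absolute errors: |34-31|=3, |34-37|=3, |20-16|=4, |18-20|=2, |26-23|=3, |42-46|=4, |32-28|=4
Sum = 23
MAE = 23/7 = 23/7

23/7


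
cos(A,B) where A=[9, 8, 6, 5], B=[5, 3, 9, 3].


A·B = 9·5 + 8·3 + 6·9 + 5·3 = 138
‖A‖ = √206 = 14.3527, ‖B‖ = √124 = 11.1355
cos = 138/(√206·√124) = 138/√25544 = 0.8634

0.8634


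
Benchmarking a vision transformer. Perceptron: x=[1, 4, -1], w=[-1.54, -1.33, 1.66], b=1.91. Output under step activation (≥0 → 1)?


z = (1)·(-1.54) + (4)·(-1.33) + (-1)·(1.66) + 1.91
  = -6.61
step(z) = 0 (z<0)

0


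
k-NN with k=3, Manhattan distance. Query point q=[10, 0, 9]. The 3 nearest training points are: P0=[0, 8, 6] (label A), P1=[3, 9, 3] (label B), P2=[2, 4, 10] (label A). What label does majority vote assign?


d(q,P0) = 21  (label A)
d(q,P1) = 22  (label B)
d(q,P2) = 13  (label A)
Votes: A=2, B=1
Majority → A

A


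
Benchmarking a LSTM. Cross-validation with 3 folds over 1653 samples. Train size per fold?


Fold size = 1653/3 = 551
Training per fold = 1653 - 551 = 1102

1102


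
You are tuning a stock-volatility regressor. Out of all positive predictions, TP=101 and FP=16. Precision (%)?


Precision = TP/(TP+FP)
= 101/(101+16)
= 101/117 = 86.32%

86.32%


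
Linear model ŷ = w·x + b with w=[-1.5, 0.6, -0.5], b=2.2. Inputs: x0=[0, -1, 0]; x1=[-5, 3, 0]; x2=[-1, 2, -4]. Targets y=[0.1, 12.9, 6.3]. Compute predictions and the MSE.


ŷ0 = (-1.5)·(0) + (0.6)·(-1) + (-0.5)·(0) + 2.2 = 1.6
ŷ1 = (-1.5)·(-5) + (0.6)·(3) + (-0.5)·(0) + 2.2 = 11.5
ŷ2 = (-1.5)·(-1) + (0.6)·(2) + (-0.5)·(-4) + 2.2 = 6.9
errors² = [2.25, 1.96, 0.36]
MSE = 4.5700/3 = 1.5233

1.5233


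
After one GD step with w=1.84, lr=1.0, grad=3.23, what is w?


w_new = w - α·∇
= 1.84 - 1.0·3.23
= 1.84 - 3.23
= -1.39

-1.39


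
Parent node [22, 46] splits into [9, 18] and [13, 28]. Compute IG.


Parent = [22, 46], H_parent = 0.9082
H_left = 0.9183 (n=27), H_right = 0.9012 (n=41)
H_children = (27/68)·0.9183 + (41/68)·0.9012 = 0.908
IG = 0.9082 - 0.908 = 0.0002

0.0002


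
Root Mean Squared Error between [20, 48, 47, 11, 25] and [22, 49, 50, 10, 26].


MSE = 16/5 = 3.2
RMSE = √(16/5) = 1.7889

1.7889


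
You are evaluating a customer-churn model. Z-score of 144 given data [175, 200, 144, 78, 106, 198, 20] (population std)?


μ = 131.5714, σ = 62.2297
z = (144 - 131.5714)/62.2297 = 0.1997

0.1997


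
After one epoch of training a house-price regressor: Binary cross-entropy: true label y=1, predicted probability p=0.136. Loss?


BCE = -[y·ln(p) + (1-y)·ln(1-p)]
= -1·ln(0.136) - 0
= -ln(0.136) = 1.9951

1.9951


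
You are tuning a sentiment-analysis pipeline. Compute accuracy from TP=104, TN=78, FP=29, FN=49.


Accuracy = (TP+TN)/(TP+TN+FP+FN)
= (104+78)/(260)
= 182/260 = 70.0%

70.0%


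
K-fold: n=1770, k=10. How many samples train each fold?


Fold size = 1770/10 = 177
Training per fold = 1770 - 177 = 1593

1593


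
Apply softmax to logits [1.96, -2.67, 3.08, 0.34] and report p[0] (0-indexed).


Exponentials: e^1.96=7.0993, e^-2.67=0.0693, e^3.08=21.7584, e^0.34=1.4049
Sum = 30.3319
Softmax = [0.2341, 0.0023, 0.7173, 0.0463]
p[0] = 7.0993/30.3319 = 0.2341

0.2341


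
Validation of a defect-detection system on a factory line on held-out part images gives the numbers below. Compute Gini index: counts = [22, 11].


Probabilities: [22/33, 11/33] ≈ [0.6667, 0.3333]
Σpᵢ² = (484 + 121)/33² = 605/1089
Gini = 1 - Σpᵢ² = 1 - 605/1089 = 0.4444

0.4444


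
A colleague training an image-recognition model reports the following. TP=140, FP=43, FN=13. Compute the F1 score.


Precision = 140/183 = 0.765
Recall = 140/153 = 0.915
F1 = 2·P·R/(P+R) = 2·TP/(2·TP+FP+FN) = 280/(280+43+13) = 280/336 = 0.8333

0.8333


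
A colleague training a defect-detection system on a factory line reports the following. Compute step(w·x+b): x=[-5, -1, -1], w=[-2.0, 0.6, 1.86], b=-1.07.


z = (-5)·(-2.0) + (-1)·(0.6) + (-1)·(1.86) - 1.07
  = 6.47
step(z) = 1 (z≥0)

1


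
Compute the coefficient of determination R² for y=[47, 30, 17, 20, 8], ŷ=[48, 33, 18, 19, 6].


ȳ = 24.4
SS_res = Σ(y-ŷ)² = 16
SS_tot = Σ(y-ȳ)² = 885.2
R² = 1 - SS_res/SS_tot = 1 - 0.0181 = 0.9819

0.9819


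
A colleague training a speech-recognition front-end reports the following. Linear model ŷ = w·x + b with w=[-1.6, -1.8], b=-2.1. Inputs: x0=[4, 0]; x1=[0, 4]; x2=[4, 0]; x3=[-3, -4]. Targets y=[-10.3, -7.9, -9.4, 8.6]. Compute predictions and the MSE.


ŷ0 = (-1.6)·(4) + (-1.8)·(0) - 2.1 = -8.5
ŷ1 = (-1.6)·(0) + (-1.8)·(4) - 2.1 = -9.3
ŷ2 = (-1.6)·(4) + (-1.8)·(0) - 2.1 = -8.5
ŷ3 = (-1.6)·(-3) + (-1.8)·(-4) - 2.1 = 9.9
errors² = [3.24, 1.96, 0.81, 1.69]
MSE = 7.7000/4 = 1.925

1.925


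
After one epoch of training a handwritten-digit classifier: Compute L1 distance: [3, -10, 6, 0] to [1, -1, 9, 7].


d = |3-1| + |-10+ 1| + |6-9| + |0-7|
  = 2 + 9 + 3 + 7
  = 21

21


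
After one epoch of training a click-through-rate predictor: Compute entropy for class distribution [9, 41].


Probabilities: [9/50, 41/50] ≈ [0.18, 0.82]
H = -((9/50)·log₂(9/50) + (41/50)·log₂(41/50))
  = 0.6801 bits

0.6801 bits


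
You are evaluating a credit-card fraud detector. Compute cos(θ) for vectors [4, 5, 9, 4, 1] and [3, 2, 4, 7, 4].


A·B = 4·3 + 5·2 + 9·4 + 4·7 + 1·4 = 90
‖A‖ = √139 = 11.7898, ‖B‖ = √94 = 9.6954
cos = 90/(√139·√94) = 90/√13066 = 0.7874

0.7874


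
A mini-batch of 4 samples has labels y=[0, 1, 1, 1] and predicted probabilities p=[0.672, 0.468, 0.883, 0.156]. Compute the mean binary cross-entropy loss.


L[0] = -ln(1-0.672) = -ln(0.328) = 1.1147
L[1] = -ln(0.468) = 0.7593
L[2] = -ln(0.883) = 0.1244
L[3] = -ln(0.156) = 1.8579
mean = (1.1147 + 0.7593 + 0.1244 + 1.8579)/4 = 0.9641

0.9641


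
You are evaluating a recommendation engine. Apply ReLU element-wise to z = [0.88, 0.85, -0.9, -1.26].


ReLU(0.88) = max(0, 0.88) = 0.88
ReLU(0.85) = max(0, 0.85) = 0.85
ReLU(-0.9) = max(0, -0.9) = 0.0
ReLU(-1.26) = max(0, -1.26) = 0.0
result = [0.88, 0.85, 0.0, 0.0]

[0.88, 0.85, 0.0, 0.0]


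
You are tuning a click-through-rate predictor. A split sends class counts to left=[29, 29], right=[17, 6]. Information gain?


Parent = [46, 35], H_parent = 0.9867
H_left = 1 (n=58), H_right = 0.8281 (n=23)
H_children = (58/81)·1 + (23/81)·0.8281 = 0.9512
IG = 0.9867 - 0.9512 = 0.0355

0.0355


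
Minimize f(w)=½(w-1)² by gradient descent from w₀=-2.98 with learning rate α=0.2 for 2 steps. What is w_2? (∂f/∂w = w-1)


step 1: grad = -2.98-1 = -3.98; w = -2.98 - 0.2·(-3.98) = -2.184
step 2: grad = -2.184-1 = -3.184; w = -2.184 - 0.2·(-3.184) = -1.5472

-1.5472


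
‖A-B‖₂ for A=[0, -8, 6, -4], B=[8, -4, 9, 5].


d = √((0-8)² + (-8+ 4)² + (6-9)² + (-4-5)²)
  = √(64 + 16 + 9 + 81)
  = √170 = 13.0384

13.0384


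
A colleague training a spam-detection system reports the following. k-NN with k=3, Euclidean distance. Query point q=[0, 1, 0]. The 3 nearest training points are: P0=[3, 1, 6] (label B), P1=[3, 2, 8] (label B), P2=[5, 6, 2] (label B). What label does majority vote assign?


d(q,P0) = 6.7082  (label B)
d(q,P1) = 8.6023  (label B)
d(q,P2) = 7.3485  (label B)
Votes: A=0, B=3
Majority → B

B


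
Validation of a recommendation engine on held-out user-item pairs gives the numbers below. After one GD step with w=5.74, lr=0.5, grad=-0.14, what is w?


w_new = w - α·∇
= 5.74 - 0.5·-0.14
= 5.74 + 0.07
= 5.81

5.81


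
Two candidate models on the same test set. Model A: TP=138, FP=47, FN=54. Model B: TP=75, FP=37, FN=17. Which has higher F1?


Model A: P=138/185=0.7459, R=138/192=0.7188, F1=2PR/(P+R)=2TP/(2TP+FP+FN)=276/377=0.7321
Model B: P=75/112=0.6696, R=75/92=0.8152, F1=2PR/(P+R)=2TP/(2TP+FP+FN)=150/204=0.7353
0.7321 < 0.7353 → Model B

Model B


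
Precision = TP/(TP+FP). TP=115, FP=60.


Precision = TP/(TP+FP)
= 115/(115+60)
= 115/175 = 65.71%

65.71%


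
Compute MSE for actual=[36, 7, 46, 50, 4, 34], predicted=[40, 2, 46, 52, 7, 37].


Squared errors: (36-40)²=16, (7-2)²=25, (46-46)²=0, (50-52)²=4, (4-7)²=9, (34-37)²=9
Sum = 63
MSE = 63/6 = 21/2

21/2


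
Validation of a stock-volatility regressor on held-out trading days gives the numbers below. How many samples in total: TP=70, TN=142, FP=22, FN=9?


Total = TP + TN + FP + FN
= 70 + 142 + 22 + 9
= 243
(Predicted positive: 92, predicted negative: 151)

243


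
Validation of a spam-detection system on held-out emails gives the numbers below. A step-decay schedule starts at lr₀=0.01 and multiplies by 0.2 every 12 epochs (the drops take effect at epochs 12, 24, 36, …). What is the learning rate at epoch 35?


n_drops = ⌊35/12⌋ = 2
lr = 0.01·0.2^2 = 0.01·0.04 = 0.0004

0.0004


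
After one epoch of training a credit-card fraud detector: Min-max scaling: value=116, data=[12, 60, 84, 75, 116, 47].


min=12, max=116
(116-12)/(116-12) = 104/104 = 1.0

1.0


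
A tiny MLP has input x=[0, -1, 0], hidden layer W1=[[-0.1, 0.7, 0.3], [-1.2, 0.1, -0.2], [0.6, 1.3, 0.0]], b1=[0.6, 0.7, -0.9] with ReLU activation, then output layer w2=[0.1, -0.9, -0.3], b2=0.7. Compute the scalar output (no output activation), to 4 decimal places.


z1[0] = (-0.1)·(0) + (0.7)·(-1) + (0.3)·(0) + 0.6 = -0.1
z1[1] = (-1.2)·(0) + (0.1)·(-1) + (-0.2)·(0) + 0.7 = 0.6
z1[2] = (0.6)·(0) + (1.3)·(-1) + (0.0)·(0) - 0.9 = -2.2
h = ReLU(z1) = [0.0, 0.6, 0.0]
output = (0.1)·(0.0) + (-0.9)·(0.6) + (-0.3)·(0.0) + 0.7 = 0.16

0.16


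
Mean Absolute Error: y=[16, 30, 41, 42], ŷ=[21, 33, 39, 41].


Absolute errors: |16-21|=5, |30-33|=3, |41-39|=2, |42-41|=1
Sum = 11
MAE = 11/4 = 11/4

11/4


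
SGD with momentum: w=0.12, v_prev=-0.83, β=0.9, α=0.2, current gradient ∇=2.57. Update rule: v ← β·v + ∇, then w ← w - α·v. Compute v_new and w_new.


v_new = 0.9·-0.83 + 2.57 = -0.747 + 2.57 = 1.823
w_new = 0.12 - 0.2·1.823 = 0.12 - 0.3646 = -0.2446

v_new=1.823, w_new=-0.2446


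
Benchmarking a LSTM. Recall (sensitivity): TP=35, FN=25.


Recall = TP/(TP+FN)
= 35/(35+25)
= 35/60 = 58.33%

58.33%


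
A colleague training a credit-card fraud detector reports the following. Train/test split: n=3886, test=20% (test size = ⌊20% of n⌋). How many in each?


Test = ⌊3886·20/100⌋ = 777
Train = 3886 - 777 = 3109

Train: 3109, Test: 777


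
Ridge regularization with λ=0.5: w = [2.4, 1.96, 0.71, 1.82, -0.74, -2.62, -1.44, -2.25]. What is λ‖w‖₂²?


‖w‖₂² = (2.4)² + (1.96)² + (0.71)² + (1.82)² + (-0.74)² + (-2.62)² + (-1.44)² + (-2.25)²
     = 5.76 + 3.8416 + 0.5041 + 3.3124 + 0.5476 + 6.8644 + 2.0736 + 5.0625
     = 27.9662
λ·‖w‖₂² = 0.5·27.9662 = 13.9831

13.9831


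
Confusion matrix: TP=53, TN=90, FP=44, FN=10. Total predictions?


Total = TP + TN + FP + FN
= 53 + 90 + 44 + 10
= 197
(Predicted positive: 97, predicted negative: 100)

197


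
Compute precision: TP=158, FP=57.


Precision = TP/(TP+FP)
= 158/(158+57)
= 158/215 = 73.49%

73.49%


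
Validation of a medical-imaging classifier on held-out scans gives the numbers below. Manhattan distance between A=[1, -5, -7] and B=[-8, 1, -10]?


d = |1+ 8| + |-5-1| + |-7+ 10|
  = 9 + 6 + 3
  = 18

18


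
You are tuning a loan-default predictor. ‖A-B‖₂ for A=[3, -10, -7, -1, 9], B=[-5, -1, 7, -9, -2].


d = √((3+ 5)² + (-10+ 1)² + (-7-7)² + (-1+ 9)² + (9+ 2)²)
  = √(64 + 81 + 196 + 64 + 121)
  = √526 = 22.9347

22.9347


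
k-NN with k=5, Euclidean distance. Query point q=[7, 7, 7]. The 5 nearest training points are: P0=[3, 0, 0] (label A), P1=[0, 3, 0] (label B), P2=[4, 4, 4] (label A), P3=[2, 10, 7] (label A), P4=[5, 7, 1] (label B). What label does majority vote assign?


d(q,P0) = 10.6771  (label A)
d(q,P1) = 10.6771  (label B)
d(q,P2) = 5.1962  (label A)
d(q,P3) = 5.831  (label A)
d(q,P4) = 6.3246  (label B)
Votes: A=3, B=2
Majority → A

A


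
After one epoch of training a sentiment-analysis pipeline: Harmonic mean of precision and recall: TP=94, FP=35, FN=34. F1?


Precision = 94/129 = 0.7287
Recall = 94/128 = 0.7344
F1 = 2·P·R/(P+R) = 2·TP/(2·TP+FP+FN) = 188/(188+35+34) = 188/257 = 0.7315

0.7315


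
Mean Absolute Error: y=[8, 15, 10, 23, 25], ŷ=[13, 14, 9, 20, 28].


Absolute errors: |8-13|=5, |15-14|=1, |10-9|=1, |23-20|=3, |25-28|=3
Sum = 13
MAE = 13/5 = 13/5

13/5


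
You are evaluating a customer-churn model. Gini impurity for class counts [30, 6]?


Probabilities: [30/36, 6/36] ≈ [0.8333, 0.1667]
Σpᵢ² = (900 + 36)/36² = 936/1296
Gini = 1 - Σpᵢ² = 1 - 936/1296 = 0.2778

0.2778


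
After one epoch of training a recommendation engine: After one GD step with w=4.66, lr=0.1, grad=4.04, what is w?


w_new = w - α·∇
= 4.66 - 0.1·4.04
= 4.66 - 0.404
= 4.256

4.256


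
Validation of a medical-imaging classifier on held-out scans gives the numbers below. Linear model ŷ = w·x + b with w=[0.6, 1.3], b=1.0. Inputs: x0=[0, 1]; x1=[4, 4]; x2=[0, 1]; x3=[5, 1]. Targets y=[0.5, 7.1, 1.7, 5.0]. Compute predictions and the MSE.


ŷ0 = (0.6)·(0) + (1.3)·(1) + 1.0 = 2.3
ŷ1 = (0.6)·(4) + (1.3)·(4) + 1.0 = 8.6
ŷ2 = (0.6)·(0) + (1.3)·(1) + 1.0 = 2.3
ŷ3 = (0.6)·(5) + (1.3)·(1) + 1.0 = 5.3
errors² = [3.24, 2.25, 0.36, 0.09]
MSE = 5.9400/4 = 1.485

1.485


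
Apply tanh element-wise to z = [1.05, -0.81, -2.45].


tanh(1.05) = 0.7818
tanh(-0.81) = -0.6696
tanh(-2.45) = -0.9852
result = [0.7818, -0.6696, -0.9852]

[0.7818, -0.6696, -0.9852]


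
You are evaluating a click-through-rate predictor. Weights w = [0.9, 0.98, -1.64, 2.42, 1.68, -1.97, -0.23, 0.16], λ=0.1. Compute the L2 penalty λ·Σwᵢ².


‖w‖₂² = (0.9)² + (0.98)² + (-1.64)² + (2.42)² + (1.68)² + (-1.97)² + (-0.23)² + (0.16)²
     = 0.81 + 0.9604 + 2.6896 + 5.8564 + 2.8224 + 3.8809 + 0.0529 + 0.0256
     = 17.0982
λ·‖w‖₂² = 0.1·17.0982 = 1.70982

1.70982


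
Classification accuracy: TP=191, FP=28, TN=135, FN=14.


Accuracy = (TP+TN)/(TP+TN+FP+FN)
= (191+135)/(368)
= 326/368 = 88.59%

88.59%


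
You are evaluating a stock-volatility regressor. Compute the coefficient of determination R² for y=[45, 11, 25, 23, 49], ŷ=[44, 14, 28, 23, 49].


ȳ = 30.6
SS_res = Σ(y-ŷ)² = 19
SS_tot = Σ(y-ȳ)² = 1019.2
R² = 1 - SS_res/SS_tot = 1 - 0.0186 = 0.9814

0.9814


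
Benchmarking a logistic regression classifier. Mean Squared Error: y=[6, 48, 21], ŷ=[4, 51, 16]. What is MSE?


Squared errors: (6-4)²=4, (48-51)²=9, (21-16)²=25
Sum = 38
MSE = 38/3 = 38/3

38/3


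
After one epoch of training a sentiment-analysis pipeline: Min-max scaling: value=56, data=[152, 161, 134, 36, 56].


min=36, max=161
(56-36)/(161-36) = 20/125 = 0.16

0.16


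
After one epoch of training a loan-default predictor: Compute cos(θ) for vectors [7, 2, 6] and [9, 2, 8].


A·B = 7·9 + 2·2 + 6·8 = 115
‖A‖ = √89 = 9.434, ‖B‖ = √149 = 12.2066
cos = 115/(√89·√149) = 115/√13261 = 0.9986

0.9986


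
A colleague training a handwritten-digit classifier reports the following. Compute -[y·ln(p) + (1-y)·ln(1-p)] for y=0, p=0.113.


BCE = -[y·ln(p) + (1-y)·ln(1-p)]
= -0 - 1·ln(1-0.113)
= -ln(0.887) = 0.1199

0.1199


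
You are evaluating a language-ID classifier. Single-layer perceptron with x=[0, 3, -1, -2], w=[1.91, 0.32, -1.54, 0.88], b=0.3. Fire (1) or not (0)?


z = (0)·(1.91) + (3)·(0.32) + (-1)·(-1.54) + (-2)·(0.88) + 0.3
  = 1.04
step(z) = 1 (z≥0)

1


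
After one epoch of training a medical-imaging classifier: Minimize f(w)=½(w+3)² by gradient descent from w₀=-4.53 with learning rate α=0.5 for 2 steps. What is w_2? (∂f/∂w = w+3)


step 1: grad = -4.53+3 = -1.53; w = -4.53 - 0.5·(-1.53) = -3.765
step 2: grad = -3.765+3 = -0.765; w = -3.765 - 0.5·(-0.765) = -3.3825

-3.3825


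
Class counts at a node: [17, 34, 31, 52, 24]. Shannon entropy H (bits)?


Probabilities: [17/158, 34/158, 31/158, 52/158, 24/158] ≈ [0.1076, 0.2152, 0.1962, 0.3291, 0.1519]
H = -((17/158)·log₂(17/158) + (34/158)·log₂(34/158) + (31/158)·log₂(31/158) + (52/158)·log₂(52/158) + (24/158)·log₂(24/158))
  = 2.2247 bits

2.2247 bits


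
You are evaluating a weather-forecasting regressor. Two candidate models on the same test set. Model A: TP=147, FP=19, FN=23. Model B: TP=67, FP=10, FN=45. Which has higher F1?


Model A: P=147/166=0.8855, R=147/170=0.8647, F1=2PR/(P+R)=2TP/(2TP+FP+FN)=294/336=0.875
Model B: P=67/77=0.8701, R=67/112=0.5982, F1=2PR/(P+R)=2TP/(2TP+FP+FN)=134/189=0.709
0.875 > 0.709 → Model A

Model A


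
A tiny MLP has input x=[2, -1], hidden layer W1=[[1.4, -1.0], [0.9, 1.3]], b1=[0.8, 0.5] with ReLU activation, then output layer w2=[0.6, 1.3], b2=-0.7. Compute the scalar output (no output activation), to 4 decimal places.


z1[0] = (1.4)·(2) + (-1.0)·(-1) + 0.8 = 4.6
z1[1] = (0.9)·(2) + (1.3)·(-1) + 0.5 = 1.0
h = ReLU(z1) = [4.6, 1.0]
output = (0.6)·(4.6) + (1.3)·(1.0) - 0.7 = 3.36

3.36


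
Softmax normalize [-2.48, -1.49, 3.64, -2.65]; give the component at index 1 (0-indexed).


Exponentials: e^-2.48=0.0837, e^-1.49=0.2254, e^3.64=38.0918, e^-2.65=0.0707
Sum = 38.4716
Softmax = [0.0022, 0.0059, 0.9901, 0.0018]
p[1] = 0.2254/38.4716 = 0.0059

0.0059


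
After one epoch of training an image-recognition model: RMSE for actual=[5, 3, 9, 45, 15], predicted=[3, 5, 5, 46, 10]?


MSE = 50/5 = 10
RMSE = √(50/5) = 3.1623

3.1623


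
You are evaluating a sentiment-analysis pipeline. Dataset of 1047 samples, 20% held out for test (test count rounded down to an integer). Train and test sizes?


Test = ⌊1047·20/100⌋ = 209
Train = 1047 - 209 = 838

Train: 838, Test: 209


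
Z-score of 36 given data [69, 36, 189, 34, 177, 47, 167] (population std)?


μ = 102.7143, σ = 66.0189
z = (36 - 102.7143)/66.0189 = -1.0105

-1.0105


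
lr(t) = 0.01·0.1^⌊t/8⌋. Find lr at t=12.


n_drops = ⌊12/8⌋ = 1
lr = 0.01·0.1^1 = 0.01·0.1 = 0.001

0.001


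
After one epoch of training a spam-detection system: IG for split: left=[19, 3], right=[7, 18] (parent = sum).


Parent = [26, 21], H_parent = 0.9918
H_left = 0.5746 (n=22), H_right = 0.8555 (n=25)
H_children = (22/47)·0.5746 + (25/47)·0.8555 = 0.724
IG = 0.9918 - 0.724 = 0.2678

0.2678


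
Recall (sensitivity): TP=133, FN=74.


Recall = TP/(TP+FN)
= 133/(133+74)
= 133/207 = 64.25%

64.25%


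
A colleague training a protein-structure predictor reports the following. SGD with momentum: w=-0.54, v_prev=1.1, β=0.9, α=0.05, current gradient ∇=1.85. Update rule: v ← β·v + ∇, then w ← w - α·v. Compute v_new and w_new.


v_new = 0.9·1.1 + 1.85 = 0.99 + 1.85 = 2.84
w_new = -0.54 - 0.05·2.84 = -0.54 - 0.142 = -0.682

v_new=2.84, w_new=-0.682


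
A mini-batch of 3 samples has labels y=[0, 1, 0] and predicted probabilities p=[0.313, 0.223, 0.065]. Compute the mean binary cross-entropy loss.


L[0] = -ln(1-0.313) = -ln(0.687) = 0.3754
L[1] = -ln(0.223) = 1.5006
L[2] = -ln(1-0.065) = -ln(0.935) = 0.0672
mean = (0.3754 + 1.5006 + 0.0672)/3 = 0.6477

0.6477


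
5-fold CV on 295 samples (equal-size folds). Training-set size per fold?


Fold size = 295/5 = 59
Training per fold = 295 - 59 = 236

236


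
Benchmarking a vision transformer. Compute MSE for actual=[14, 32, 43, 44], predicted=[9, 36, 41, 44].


Squared errors: (14-9)²=25, (32-36)²=16, (43-41)²=4, (44-44)²=0
Sum = 45
MSE = 45/4 = 45/4

45/4


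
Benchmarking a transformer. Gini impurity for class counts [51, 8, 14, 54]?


Probabilities: [51/127, 8/127, 14/127, 54/127] ≈ [0.4016, 0.063, 0.1102, 0.4252]
Σpᵢ² = (2601 + 64 + 196 + 2916)/127² = 5777/16129
Gini = 1 - Σpᵢ² = 1 - 5777/16129 = 0.6418

0.6418


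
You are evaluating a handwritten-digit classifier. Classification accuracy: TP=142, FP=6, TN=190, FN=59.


Accuracy = (TP+TN)/(TP+TN+FP+FN)
= (142+190)/(397)
= 332/397 = 83.63%

83.63%


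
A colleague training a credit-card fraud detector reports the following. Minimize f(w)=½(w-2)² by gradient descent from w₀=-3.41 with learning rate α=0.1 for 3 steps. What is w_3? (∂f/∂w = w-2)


step 1: grad = -3.41-2 = -5.41; w = -3.41 - 0.1·(-5.41) = -2.869
step 2: grad = -2.869-2 = -4.869; w = -2.869 - 0.1·(-4.869) = -2.3821
step 3: grad = -2.3821-2 = -4.3821; w = -2.3821 - 0.1·(-4.3821) = -1.94389

-1.94389


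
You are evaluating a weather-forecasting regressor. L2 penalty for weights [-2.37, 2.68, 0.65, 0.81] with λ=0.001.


‖w‖₂² = (-2.37)² + (2.68)² + (0.65)² + (0.81)²
     = 5.6169 + 7.1824 + 0.4225 + 0.6561
     = 13.8779
λ·‖w‖₂² = 0.001·13.8779 = 0.013878

0.013878


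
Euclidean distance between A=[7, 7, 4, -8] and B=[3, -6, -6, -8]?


d = √((7-3)² + (7+ 6)² + (4+ 6)² + (-8+ 8)²)
  = √(16 + 169 + 100 + 0)
  = √285 = 16.8819

16.8819


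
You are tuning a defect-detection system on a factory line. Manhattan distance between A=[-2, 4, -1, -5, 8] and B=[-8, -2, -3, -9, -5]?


d = |-2+ 8| + |4+ 2| + |-1+ 3| + |-5+ 9| + |8+ 5|
  = 6 + 6 + 2 + 4 + 13
  = 31

31


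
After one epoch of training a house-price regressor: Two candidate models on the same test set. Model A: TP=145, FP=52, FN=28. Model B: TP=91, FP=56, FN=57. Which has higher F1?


Model A: P=145/197=0.736, R=145/173=0.8382, F1=2PR/(P+R)=2TP/(2TP+FP+FN)=290/370=0.7838
Model B: P=91/147=0.619, R=91/148=0.6149, F1=2PR/(P+R)=2TP/(2TP+FP+FN)=182/295=0.6169
0.7838 > 0.6169 → Model A

Model A


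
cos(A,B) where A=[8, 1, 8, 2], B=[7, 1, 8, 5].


A·B = 8·7 + 1·1 + 8·8 + 2·5 = 131
‖A‖ = √133 = 11.5326, ‖B‖ = √139 = 11.7898
cos = 131/(√133·√139) = 131/√18487 = 0.9635

0.9635


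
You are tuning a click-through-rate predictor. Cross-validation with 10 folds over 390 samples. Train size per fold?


Fold size = 390/10 = 39
Training per fold = 390 - 39 = 351

351


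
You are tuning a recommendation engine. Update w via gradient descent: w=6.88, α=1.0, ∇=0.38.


w_new = w - α·∇
= 6.88 - 1.0·0.38
= 6.88 - 0.38
= 6.5

6.5


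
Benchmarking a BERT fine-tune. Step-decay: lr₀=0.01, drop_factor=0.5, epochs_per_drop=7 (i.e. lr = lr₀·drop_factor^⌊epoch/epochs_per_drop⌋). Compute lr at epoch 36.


n_drops = ⌊36/7⌋ = 5
lr = 0.01·0.5^5 = 0.01·0.03125 = 0.0003125

0.0003125


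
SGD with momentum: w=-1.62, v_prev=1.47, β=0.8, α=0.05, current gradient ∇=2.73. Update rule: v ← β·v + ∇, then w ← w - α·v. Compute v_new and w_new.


v_new = 0.8·1.47 + 2.73 = 1.176 + 2.73 = 3.906
w_new = -1.62 - 0.05·3.906 = -1.62 - 0.1953 = -1.8153

v_new=3.906, w_new=-1.8153


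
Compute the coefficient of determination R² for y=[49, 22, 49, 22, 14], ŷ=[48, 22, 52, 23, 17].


ȳ = 31.2
SS_res = Σ(y-ŷ)² = 20
SS_tot = Σ(y-ȳ)² = 1098.8
R² = 1 - SS_res/SS_tot = 1 - 0.0182 = 0.9818

0.9818


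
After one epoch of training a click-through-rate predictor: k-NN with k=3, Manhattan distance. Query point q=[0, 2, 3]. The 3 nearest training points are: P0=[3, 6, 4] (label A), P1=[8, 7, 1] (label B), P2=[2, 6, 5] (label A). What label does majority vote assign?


d(q,P0) = 8  (label A)
d(q,P1) = 15  (label B)
d(q,P2) = 8  (label A)
Votes: A=2, B=1
Majority → A

A


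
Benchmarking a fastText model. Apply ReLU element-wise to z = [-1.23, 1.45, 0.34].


ReLU(-1.23) = max(0, -1.23) = 0.0
ReLU(1.45) = max(0, 1.45) = 1.45
ReLU(0.34) = max(0, 0.34) = 0.34
result = [0.0, 1.45, 0.34]

[0.0, 1.45, 0.34]


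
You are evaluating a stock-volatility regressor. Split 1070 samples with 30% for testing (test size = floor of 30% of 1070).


Test = ⌊1070·30/100⌋ = 321
Train = 1070 - 321 = 749

Train: 749, Test: 321


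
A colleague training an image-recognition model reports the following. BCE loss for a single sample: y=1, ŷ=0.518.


BCE = -[y·ln(p) + (1-y)·ln(1-p)]
= -1·ln(0.518) - 0
= -ln(0.518) = 0.6578

0.6578


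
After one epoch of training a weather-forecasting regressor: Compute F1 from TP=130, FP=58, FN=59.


Precision = 130/188 = 0.6915
Recall = 130/189 = 0.6878
F1 = 2·P·R/(P+R) = 2·TP/(2·TP+FP+FN) = 260/(260+58+59) = 260/377 = 0.6897

0.6897


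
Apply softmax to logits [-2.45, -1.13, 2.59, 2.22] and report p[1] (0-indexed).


Exponentials: e^-2.45=0.0863, e^-1.13=0.323, e^2.59=13.3298, e^2.22=9.2073
Sum = 22.9464
Softmax = [0.0038, 0.0141, 0.5809, 0.4013]
p[1] = 0.323/22.9464 = 0.0141

0.0141


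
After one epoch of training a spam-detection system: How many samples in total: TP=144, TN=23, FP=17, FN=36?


Total = TP + TN + FP + FN
= 144 + 23 + 17 + 36
= 220
(Predicted positive: 161, predicted negative: 59)

220


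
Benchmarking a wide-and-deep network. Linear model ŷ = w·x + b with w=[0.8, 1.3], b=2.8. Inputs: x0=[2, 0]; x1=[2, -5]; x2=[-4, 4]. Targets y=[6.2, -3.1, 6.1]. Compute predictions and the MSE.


ŷ0 = (0.8)·(2) + (1.3)·(0) + 2.8 = 4.4
ŷ1 = (0.8)·(2) + (1.3)·(-5) + 2.8 = -2.1
ŷ2 = (0.8)·(-4) + (1.3)·(4) + 2.8 = 4.8
errors² = [3.24, 1.0, 1.69]
MSE = 5.9300/3 = 1.9767

1.9767


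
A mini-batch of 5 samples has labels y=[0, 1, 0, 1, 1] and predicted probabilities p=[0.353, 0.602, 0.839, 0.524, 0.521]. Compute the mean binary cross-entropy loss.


L[0] = -ln(1-0.353) = -ln(0.647) = 0.4354
L[1] = -ln(0.602) = 0.5075
L[2] = -ln(1-0.839) = -ln(0.161) = 1.8264
L[3] = -ln(0.524) = 0.6463
L[4] = -ln(0.521) = 0.652
mean = (0.4354 + 0.5075 + 1.8264 + 0.6463 + 0.652)/5 = 0.8135

0.8135


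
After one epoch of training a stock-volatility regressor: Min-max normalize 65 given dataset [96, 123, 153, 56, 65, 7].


min=7, max=153
(65-7)/(153-7) = 58/146 = 0.3973

0.3973
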